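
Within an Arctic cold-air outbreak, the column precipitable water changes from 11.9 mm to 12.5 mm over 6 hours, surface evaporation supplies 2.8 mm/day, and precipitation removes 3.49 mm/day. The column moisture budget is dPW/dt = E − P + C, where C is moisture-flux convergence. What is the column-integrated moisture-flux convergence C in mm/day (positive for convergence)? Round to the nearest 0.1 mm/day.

C ≈ 3.1 mm/day

dPW/dt = (12.5 − 11.9) mm / (6/24 day) = +2.400 mm/day.
C = dPW/dt − E + P = (+2.400) − 2.8 + 3.49 = 3.1 mm/day.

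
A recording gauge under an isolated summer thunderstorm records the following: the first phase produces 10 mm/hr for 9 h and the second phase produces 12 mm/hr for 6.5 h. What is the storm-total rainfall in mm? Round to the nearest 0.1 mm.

total ≈ 168.0 mm

Total = Σ Rᵢ Δtᵢ = 10 × 9 + 12 × 6.5
      = 90 + 78 = 168.0 mm.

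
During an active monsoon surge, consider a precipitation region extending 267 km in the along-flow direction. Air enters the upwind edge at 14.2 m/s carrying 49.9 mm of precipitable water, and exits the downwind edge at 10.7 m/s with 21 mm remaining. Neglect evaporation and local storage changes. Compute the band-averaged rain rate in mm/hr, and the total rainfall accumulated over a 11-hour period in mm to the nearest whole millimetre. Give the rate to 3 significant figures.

Column moisture flux per unit crosswind length is F = V × PW.
Inflow: F_in = 14.2 × 49.9 = 708.58 mm·m/s
Outflow: F_out = 10.7 × 21 = 224.7 mm·m/s
Steady-state rate R = (F_in − F_out)/L = (708.58 − 224.7) / 267000 m = 1.812e-03 mm/s.
R = 1.812e-03 × 3600 = 6.52 mm/hr.
Over 11 h: total = 6.52 × 11 = 71.72 ≈ 72 mm.

R ≈ 6.52 mm/hr; total ≈ 72 mm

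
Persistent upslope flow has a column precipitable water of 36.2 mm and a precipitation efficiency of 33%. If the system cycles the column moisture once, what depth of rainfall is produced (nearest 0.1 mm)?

rainfall ≈ 11.9 mm

Rainfall = ε × PW = 0.33 × 36.2 = 11.9 mm.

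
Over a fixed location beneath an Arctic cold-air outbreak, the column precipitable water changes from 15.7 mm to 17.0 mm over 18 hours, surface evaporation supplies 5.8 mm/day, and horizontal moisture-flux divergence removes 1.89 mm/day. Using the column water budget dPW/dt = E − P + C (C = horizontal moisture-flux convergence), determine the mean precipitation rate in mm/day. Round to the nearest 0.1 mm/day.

dPW/dt = (17.0 − 15.7) mm / (18/24 day) = +1.733 mm/day.
P = E + C − dPW/dt = 5.8 + (-1.89) − (+1.733) = 2.2 mm/day.

P ≈ 2.2 mm/day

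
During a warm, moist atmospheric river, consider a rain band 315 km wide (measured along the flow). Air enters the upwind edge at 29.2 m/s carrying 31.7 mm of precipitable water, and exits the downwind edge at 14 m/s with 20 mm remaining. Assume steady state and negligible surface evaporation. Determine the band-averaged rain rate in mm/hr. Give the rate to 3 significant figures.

Column moisture flux per unit crosswind length is F = V × PW.
Inflow: F_in = 29.2 × 31.7 = 925.64 mm·m/s
Outflow: F_out = 14 × 20 = 280 mm·m/s
Steady-state rate R = (F_in − F_out)/L = (925.64 − 280) / 315000 m = 2.050e-03 mm/s.
R = 2.050e-03 × 3600 = 7.38 mm/hr.

R ≈ 7.38 mm/hr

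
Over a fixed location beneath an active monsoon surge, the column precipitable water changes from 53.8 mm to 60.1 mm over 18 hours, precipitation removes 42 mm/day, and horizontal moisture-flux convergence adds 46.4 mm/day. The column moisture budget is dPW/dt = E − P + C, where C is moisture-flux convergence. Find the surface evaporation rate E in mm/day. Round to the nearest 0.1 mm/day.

E ≈ 4.0 mm/day

dPW/dt = (60.1 − 53.8) mm / (18/24 day) = +8.400 mm/day.
E = dPW/dt + P − C = (+8.400) + 42 − (46.4) = 4.0 mm/day.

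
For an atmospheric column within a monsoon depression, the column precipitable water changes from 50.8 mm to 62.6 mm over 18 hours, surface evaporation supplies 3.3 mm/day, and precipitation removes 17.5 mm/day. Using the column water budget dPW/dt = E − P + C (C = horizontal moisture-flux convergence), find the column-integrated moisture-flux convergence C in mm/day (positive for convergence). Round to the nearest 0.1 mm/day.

dPW/dt = (62.6 − 50.8) mm / (18/24 day) = +15.733 mm/day.
C = dPW/dt − E + P = (+15.733) − 3.3 + 17.5 = 29.9 mm/day.

C ≈ 29.9 mm/day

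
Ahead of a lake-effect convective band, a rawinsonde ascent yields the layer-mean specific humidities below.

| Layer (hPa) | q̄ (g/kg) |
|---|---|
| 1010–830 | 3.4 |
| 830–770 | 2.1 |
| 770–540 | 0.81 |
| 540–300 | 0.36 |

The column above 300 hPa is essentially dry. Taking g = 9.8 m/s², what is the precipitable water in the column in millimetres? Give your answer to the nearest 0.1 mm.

PW ≈ 10.3 mm

Precipitable water is the column-integrated vapour mass per unit area: PW = (1/g) Σ q̄ Δp, with q in kg/kg and Δp in Pa (1 kg/m² of water = 1 mm).
Layer 1010–830 hPa: Δp = 180 hPa = 18000 Pa, q̄ = 0.0034 kg/kg → 0.0034 × 18000 / 9.8 = 6.24 mm
Layer 830–770 hPa: Δp = 60 hPa = 6000 Pa, q̄ = 0.0021 kg/kg → 0.0021 × 6000 / 9.8 = 1.29 mm
Layer 770–540 hPa: Δp = 230 hPa = 23000 Pa, q̄ = 0.00081 kg/kg → 0.00081 × 23000 / 9.8 = 1.90 mm
Layer 540–300 hPa: Δp = 240 hPa = 24000 Pa, q̄ = 0.00036 kg/kg → 0.00036 × 24000 / 9.8 = 0.88 mm
PW = 6.24 + 1.29 + 1.90 + 0.88 = 10.31 ≈ 10.3 mm.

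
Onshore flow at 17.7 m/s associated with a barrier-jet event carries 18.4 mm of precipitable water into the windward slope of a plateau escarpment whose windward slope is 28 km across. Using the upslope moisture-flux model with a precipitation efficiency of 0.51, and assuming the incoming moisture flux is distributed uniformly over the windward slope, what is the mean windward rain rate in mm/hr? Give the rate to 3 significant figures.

Incoming column moisture flux per unit ridge length: F = V × PW = 17.7 × 18.4 = 325.68 mm·m/s.
Spread over the 28 km slope with efficiency ε = 0.51: R = ε·F/W = 0.51 × 325.68 / 28000 m = 5.932e-03 mm/s.
R = 5.932e-03 × 3600 = 21.4 mm/hr.

R ≈ 21.4 mm/hr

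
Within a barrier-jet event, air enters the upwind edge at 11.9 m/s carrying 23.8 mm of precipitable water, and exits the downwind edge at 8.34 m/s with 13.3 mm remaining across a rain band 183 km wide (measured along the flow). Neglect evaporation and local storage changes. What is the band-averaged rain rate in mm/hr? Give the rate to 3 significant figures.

Column moisture flux per unit crosswind length is F = V × PW.
Inflow: F_in = 11.9 × 23.8 = 283.22 mm·m/s
Outflow: F_out = 8.34 × 13.3 = 110.922 mm·m/s
Steady-state rate R = (F_in − F_out)/L = (283.22 − 110.922) / 183000 m = 9.415e-04 mm/s.
R = 9.415e-04 × 3600 = 3.39 mm/hr.

R ≈ 3.39 mm/hr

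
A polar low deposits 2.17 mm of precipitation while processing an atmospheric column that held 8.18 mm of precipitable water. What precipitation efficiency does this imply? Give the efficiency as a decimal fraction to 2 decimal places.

ε = precipitation / PW = 2.17 / 8.18 = 0.27.

ε ≈ 0.27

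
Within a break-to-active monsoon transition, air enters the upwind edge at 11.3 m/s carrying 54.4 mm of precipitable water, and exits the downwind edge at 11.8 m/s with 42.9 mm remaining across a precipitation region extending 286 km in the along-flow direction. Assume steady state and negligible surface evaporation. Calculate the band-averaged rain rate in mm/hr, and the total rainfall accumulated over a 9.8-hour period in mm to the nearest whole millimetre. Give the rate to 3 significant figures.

R ≈ 1.37 mm/hr; total ≈ 13 mm

Column moisture flux per unit crosswind length is F = V × PW.
Inflow: F_in = 11.3 × 54.4 = 614.72 mm·m/s
Outflow: F_out = 11.8 × 42.9 = 506.22 mm·m/s
Steady-state rate R = (F_in − F_out)/L = (614.72 − 506.22) / 286000 m = 3.794e-04 mm/s.
R = 3.794e-04 × 3600 = 1.37 mm/hr.
Over 9.8 h: total = 1.37 × 9.8 = 13.426 ≈ 13 mm.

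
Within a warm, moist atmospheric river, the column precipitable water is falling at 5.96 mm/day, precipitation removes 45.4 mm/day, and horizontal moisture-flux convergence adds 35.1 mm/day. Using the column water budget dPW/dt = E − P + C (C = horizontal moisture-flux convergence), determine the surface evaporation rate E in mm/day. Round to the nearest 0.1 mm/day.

dPW/dt = -5.96 mm/day.
E = dPW/dt + P − C = (-5.96) + 45.4 − (35.1) = 4.3 mm/day.

E ≈ 4.3 mm/day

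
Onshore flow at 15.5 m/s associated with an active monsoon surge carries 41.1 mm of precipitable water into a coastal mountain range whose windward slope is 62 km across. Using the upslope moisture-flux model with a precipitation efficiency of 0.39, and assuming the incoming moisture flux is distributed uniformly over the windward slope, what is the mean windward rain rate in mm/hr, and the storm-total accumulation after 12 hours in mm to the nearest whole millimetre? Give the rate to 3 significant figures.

Incoming column moisture flux per unit ridge length: F = V × PW = 15.5 × 41.1 = 637.05 mm·m/s.
Spread over the 62 km slope with efficiency ε = 0.39: R = ε·F/W = 0.39 × 637.05 / 62000 m = 4.007e-03 mm/s.
R = 4.007e-03 × 3600 = 14.4 mm/hr.
Over 12 h: total = 14.4 × 12 = 172.8 ≈ 173 mm.

R ≈ 14.4 mm/hr; total ≈ 173 mm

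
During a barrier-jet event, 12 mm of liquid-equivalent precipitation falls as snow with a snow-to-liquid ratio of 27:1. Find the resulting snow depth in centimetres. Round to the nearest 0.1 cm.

snow depth ≈ 32.4 cm

Snow depth = liquid × ratio = 12 mm × 27 = 324 mm = 32.4 cm.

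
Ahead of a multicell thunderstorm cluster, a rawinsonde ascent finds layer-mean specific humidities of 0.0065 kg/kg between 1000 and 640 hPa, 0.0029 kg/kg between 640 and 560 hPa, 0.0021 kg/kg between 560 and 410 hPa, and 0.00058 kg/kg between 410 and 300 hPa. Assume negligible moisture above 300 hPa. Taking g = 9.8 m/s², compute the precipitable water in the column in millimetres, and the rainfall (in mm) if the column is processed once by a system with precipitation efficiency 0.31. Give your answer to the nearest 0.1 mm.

Precipitable water is the column-integrated vapour mass per unit area: PW = (1/g) Σ q̄ Δp, with q in kg/kg and Δp in Pa (1 kg/m² of water = 1 mm).
Layer 1000–640 hPa: Δp = 360 hPa = 36000 Pa, q̄ = 0.0065 kg/kg → 0.0065 × 36000 / 9.8 = 23.88 mm
Layer 640–560 hPa: Δp = 80 hPa = 8000 Pa, q̄ = 0.0029 kg/kg → 0.0029 × 8000 / 9.8 = 2.37 mm
Layer 560–410 hPa: Δp = 150 hPa = 15000 Pa, q̄ = 0.0021 kg/kg → 0.0021 × 15000 / 9.8 = 3.21 mm
Layer 410–300 hPa: Δp = 110 hPa = 11000 Pa, q̄ = 0.00058 kg/kg → 0.00058 × 11000 / 9.8 = 0.65 mm
PW = 23.88 + 2.37 + 3.21 + 0.65 = 30.11 ≈ 30.1 mm.
Rainfall = ε × PW = 0.31 × 30.1 = 9.3 mm.

PW ≈ 30.1 mm; rainfall ≈ 9.3 mm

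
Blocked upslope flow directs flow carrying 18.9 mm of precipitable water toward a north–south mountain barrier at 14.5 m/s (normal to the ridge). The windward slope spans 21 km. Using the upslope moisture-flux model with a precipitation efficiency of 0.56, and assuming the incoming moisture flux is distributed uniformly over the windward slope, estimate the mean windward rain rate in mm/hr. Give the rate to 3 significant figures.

Incoming column moisture flux per unit ridge length: F = V × PW = 14.5 × 18.9 = 274.05 mm·m/s.
Spread over the 21 km slope with efficiency ε = 0.56: R = ε·F/W = 0.56 × 274.05 / 21000 m = 7.308e-03 mm/s.
R = 7.308e-03 × 3600 = 26.3 mm/hr.

R ≈ 26.3 mm/hr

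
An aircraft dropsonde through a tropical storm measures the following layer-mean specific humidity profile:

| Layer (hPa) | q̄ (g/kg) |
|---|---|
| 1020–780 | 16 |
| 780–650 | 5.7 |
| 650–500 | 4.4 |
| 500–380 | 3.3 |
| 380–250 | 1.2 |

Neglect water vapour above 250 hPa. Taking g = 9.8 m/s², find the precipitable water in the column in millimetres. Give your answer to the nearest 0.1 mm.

Precipitable water is the column-integrated vapour mass per unit area: PW = (1/g) Σ q̄ Δp, with q in kg/kg and Δp in Pa (1 kg/m² of water = 1 mm).
Layer 1020–780 hPa: Δp = 240 hPa = 24000 Pa, q̄ = 0.016 kg/kg → 0.016 × 24000 / 9.8 = 39.18 mm
Layer 780–650 hPa: Δp = 130 hPa = 13000 Pa, q̄ = 0.0057 kg/kg → 0.0057 × 13000 / 9.8 = 7.56 mm
Layer 650–500 hPa: Δp = 150 hPa = 15000 Pa, q̄ = 0.0044 kg/kg → 0.0044 × 15000 / 9.8 = 6.73 mm
Layer 500–380 hPa: Δp = 120 hPa = 12000 Pa, q̄ = 0.0033 kg/kg → 0.0033 × 12000 / 9.8 = 4.04 mm
Layer 380–250 hPa: Δp = 130 hPa = 13000 Pa, q̄ = 0.0012 kg/kg → 0.0012 × 13000 / 9.8 = 1.59 mm
PW = 39.18 + 7.56 + 6.73 + 4.04 + 1.59 = 59.10 ≈ 59.1 mm.

PW ≈ 59.1 mm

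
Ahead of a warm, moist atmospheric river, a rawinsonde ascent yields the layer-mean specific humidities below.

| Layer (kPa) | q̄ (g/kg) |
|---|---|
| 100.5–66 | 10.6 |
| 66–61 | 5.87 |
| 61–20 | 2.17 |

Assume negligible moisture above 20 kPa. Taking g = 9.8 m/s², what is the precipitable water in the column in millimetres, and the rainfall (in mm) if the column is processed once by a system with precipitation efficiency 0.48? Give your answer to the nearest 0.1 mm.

Precipitable water is the column-integrated vapour mass per unit area: PW = (1/g) Σ q̄ Δp, with q in kg/kg and Δp in Pa (1 kg/m² of water = 1 mm).
Layer 100.5–66 kPa: Δp = 345 hPa = 34500 Pa, q̄ = 0.0106 kg/kg → 0.0106 × 34500 / 9.8 = 37.32 mm
Layer 66–61 kPa: Δp = 50 hPa = 5000 Pa, q̄ = 0.00587 kg/kg → 0.00587 × 5000 / 9.8 = 2.99 mm
Layer 61–20 kPa: Δp = 410 hPa = 41000 Pa, q̄ = 0.00217 kg/kg → 0.00217 × 41000 / 9.8 = 9.08 mm
PW = 37.32 + 2.99 + 9.08 = 49.39 ≈ 49.4 mm.
Rainfall = ε × PW = 0.48 × 49.4 = 23.7 mm.

PW ≈ 49.4 mm; rainfall ≈ 23.7 mm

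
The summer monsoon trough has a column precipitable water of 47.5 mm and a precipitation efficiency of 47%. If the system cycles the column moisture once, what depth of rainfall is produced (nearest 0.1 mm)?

rainfall ≈ 22.3 mm

Rainfall = ε × PW = 0.47 × 47.5 = 22.3 mm.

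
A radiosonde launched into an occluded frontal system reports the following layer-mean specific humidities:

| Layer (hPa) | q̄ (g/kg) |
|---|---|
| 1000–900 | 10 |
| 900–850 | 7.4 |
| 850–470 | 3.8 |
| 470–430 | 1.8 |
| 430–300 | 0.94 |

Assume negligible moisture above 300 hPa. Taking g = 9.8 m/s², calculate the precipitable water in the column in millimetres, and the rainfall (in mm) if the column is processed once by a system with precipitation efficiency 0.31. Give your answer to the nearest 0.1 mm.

Precipitable water is the column-integrated vapour mass per unit area: PW = (1/g) Σ q̄ Δp, with q in kg/kg and Δp in Pa (1 kg/m² of water = 1 mm).
Layer 1000–900 hPa: Δp = 100 hPa = 10000 Pa, q̄ = 0.01 kg/kg → 0.01 × 10000 / 9.8 = 10.20 mm
Layer 900–850 hPa: Δp = 50 hPa = 5000 Pa, q̄ = 0.0074 kg/kg → 0.0074 × 5000 / 9.8 = 3.78 mm
Layer 850–470 hPa: Δp = 380 hPa = 38000 Pa, q̄ = 0.0038 kg/kg → 0.0038 × 38000 / 9.8 = 14.73 mm
Layer 470–430 hPa: Δp = 40 hPa = 4000 Pa, q̄ = 0.0018 kg/kg → 0.0018 × 4000 / 9.8 = 0.73 mm
Layer 430–300 hPa: Δp = 130 hPa = 13000 Pa, q̄ = 0.00094 kg/kg → 0.00094 × 13000 / 9.8 = 1.25 mm
PW = 10.20 + 3.78 + 14.73 + 0.73 + 1.25 = 30.69 ≈ 30.7 mm.
Rainfall = ε × PW = 0.31 × 30.7 = 9.5 mm.

PW ≈ 30.7 mm; rainfall ≈ 9.5 mm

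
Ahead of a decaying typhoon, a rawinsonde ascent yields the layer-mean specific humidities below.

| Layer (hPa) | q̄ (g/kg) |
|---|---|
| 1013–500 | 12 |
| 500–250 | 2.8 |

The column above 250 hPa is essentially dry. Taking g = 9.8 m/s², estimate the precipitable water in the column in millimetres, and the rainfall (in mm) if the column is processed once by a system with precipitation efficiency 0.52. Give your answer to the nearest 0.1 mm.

Precipitable water is the column-integrated vapour mass per unit area: PW = (1/g) Σ q̄ Δp, with q in kg/kg and Δp in Pa (1 kg/m² of water = 1 mm).
Layer 1013–500 hPa: Δp = 513 hPa = 51300 Pa, q̄ = 0.012 kg/kg → 0.012 × 51300 / 9.8 = 62.82 mm
Layer 500–250 hPa: Δp = 250 hPa = 25000 Pa, q̄ = 0.0028 kg/kg → 0.0028 × 25000 / 9.8 = 7.14 mm
PW = 62.82 + 7.14 = 69.96 ≈ 70.0 mm.
Rainfall = ε × PW = 0.52 × 70.0 = 36.4 mm.

PW ≈ 70.0 mm; rainfall ≈ 36.4 mm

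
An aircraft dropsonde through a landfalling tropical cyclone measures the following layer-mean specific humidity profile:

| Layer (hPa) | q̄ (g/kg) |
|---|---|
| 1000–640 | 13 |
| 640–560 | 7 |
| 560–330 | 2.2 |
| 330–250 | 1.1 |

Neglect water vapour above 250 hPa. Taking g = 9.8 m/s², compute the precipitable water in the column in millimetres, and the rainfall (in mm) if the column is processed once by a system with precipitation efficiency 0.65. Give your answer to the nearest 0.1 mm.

Precipitable water is the column-integrated vapour mass per unit area: PW = (1/g) Σ q̄ Δp, with q in kg/kg and Δp in Pa (1 kg/m² of water = 1 mm).
Layer 1000–640 hPa: Δp = 360 hPa = 36000 Pa, q̄ = 0.013 kg/kg → 0.013 × 36000 / 9.8 = 47.76 mm
Layer 640–560 hPa: Δp = 80 hPa = 8000 Pa, q̄ = 0.007 kg/kg → 0.007 × 8000 / 9.8 = 5.71 mm
Layer 560–330 hPa: Δp = 230 hPa = 23000 Pa, q̄ = 0.0022 kg/kg → 0.0022 × 23000 / 9.8 = 5.16 mm
Layer 330–250 hPa: Δp = 80 hPa = 8000 Pa, q̄ = 0.0011 kg/kg → 0.0011 × 8000 / 9.8 = 0.90 mm
PW = 47.76 + 5.71 + 5.16 + 0.90 = 59.53 ≈ 59.5 mm.
Rainfall = ε × PW = 0.65 × 59.5 = 38.7 mm.

PW ≈ 59.5 mm; rainfall ≈ 38.7 mm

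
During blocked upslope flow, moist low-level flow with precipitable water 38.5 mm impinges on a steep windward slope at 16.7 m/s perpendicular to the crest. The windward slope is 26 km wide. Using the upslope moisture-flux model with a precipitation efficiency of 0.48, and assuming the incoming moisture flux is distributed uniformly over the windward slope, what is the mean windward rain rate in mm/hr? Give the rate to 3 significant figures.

R ≈ 42.7 mm/hr

Incoming column moisture flux per unit ridge length: F = V × PW = 16.7 × 38.5 = 642.95 mm·m/s.
Spread over the 26 km slope with efficiency ε = 0.48: R = ε·F/W = 0.48 × 642.95 / 26000 m = 1.187e-02 mm/s.
R = 1.187e-02 × 3600 = 42.7 mm/hr.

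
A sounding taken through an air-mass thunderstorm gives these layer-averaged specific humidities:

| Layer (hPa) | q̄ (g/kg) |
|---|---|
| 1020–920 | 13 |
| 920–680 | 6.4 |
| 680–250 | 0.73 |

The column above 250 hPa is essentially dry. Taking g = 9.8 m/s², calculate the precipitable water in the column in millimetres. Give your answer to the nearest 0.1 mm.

Precipitable water is the column-integrated vapour mass per unit area: PW = (1/g) Σ q̄ Δp, with q in kg/kg and Δp in Pa (1 kg/m² of water = 1 mm).
Layer 1020–920 hPa: Δp = 100 hPa = 10000 Pa, q̄ = 0.013 kg/kg → 0.013 × 10000 / 9.8 = 13.27 mm
Layer 920–680 hPa: Δp = 240 hPa = 24000 Pa, q̄ = 0.0064 kg/kg → 0.0064 × 24000 / 9.8 = 15.67 mm
Layer 680–250 hPa: Δp = 430 hPa = 43000 Pa, q̄ = 0.00073 kg/kg → 0.00073 × 43000 / 9.8 = 3.20 mm
PW = 13.27 + 15.67 + 3.20 = 32.14 ≈ 32.1 mm.

PW ≈ 32.1 mm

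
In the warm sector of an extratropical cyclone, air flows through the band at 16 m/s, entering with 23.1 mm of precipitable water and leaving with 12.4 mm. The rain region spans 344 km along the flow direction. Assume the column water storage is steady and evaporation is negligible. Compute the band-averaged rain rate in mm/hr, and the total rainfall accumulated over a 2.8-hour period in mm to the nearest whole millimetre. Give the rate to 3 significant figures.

R ≈ 1.79 mm/hr; total ≈ 5 mm

Column moisture flux per unit crosswind length is F = V × PW.
Inflow: F_in = 16 × 23.1 = 369.6 mm·m/s
Outflow: F_out = 16 × 12.4 = 198.4 mm·m/s
Steady-state rate R = (F_in − F_out)/L = (369.6 − 198.4) / 344000 m = 4.977e-04 mm/s.
R = 4.977e-04 × 3600 = 1.79 mm/hr.
Over 2.8 h: total = 1.79 × 2.8 = 5.012 ≈ 5 mm.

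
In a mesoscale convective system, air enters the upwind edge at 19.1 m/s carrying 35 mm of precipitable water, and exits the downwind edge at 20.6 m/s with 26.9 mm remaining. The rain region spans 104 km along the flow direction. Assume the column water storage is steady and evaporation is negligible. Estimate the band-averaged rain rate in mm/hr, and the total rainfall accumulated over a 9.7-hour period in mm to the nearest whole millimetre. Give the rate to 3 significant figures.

R ≈ 3.96 mm/hr; total ≈ 38 mm

Column moisture flux per unit crosswind length is F = V × PW.
Inflow: F_in = 19.1 × 35 = 668.5 mm·m/s
Outflow: F_out = 20.6 × 26.9 = 554.14 mm·m/s
Steady-state rate R = (F_in − F_out)/L = (668.5 − 554.14) / 104000 m = 1.100e-03 mm/s.
R = 1.100e-03 × 3600 = 3.96 mm/hr.
Over 9.7 h: total = 3.96 × 9.7 = 38.412 ≈ 38 mm.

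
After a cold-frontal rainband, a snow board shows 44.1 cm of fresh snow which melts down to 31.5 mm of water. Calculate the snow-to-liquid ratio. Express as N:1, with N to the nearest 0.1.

ratio ≈ 14.0

Ratio = snow depth / SWE = 441 mm / 31.5 mm = 14.0, i.e. 14.0:1.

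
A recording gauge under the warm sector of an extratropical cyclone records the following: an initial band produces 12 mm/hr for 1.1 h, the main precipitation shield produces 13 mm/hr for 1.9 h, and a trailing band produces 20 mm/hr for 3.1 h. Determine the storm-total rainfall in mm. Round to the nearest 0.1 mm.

Total = Σ Rᵢ Δtᵢ = 12 × 1.1 + 13 × 1.9 + 20 × 3.1
      = 13.2 + 24.7 + 62 = 99.9 mm.

total ≈ 99.9 mm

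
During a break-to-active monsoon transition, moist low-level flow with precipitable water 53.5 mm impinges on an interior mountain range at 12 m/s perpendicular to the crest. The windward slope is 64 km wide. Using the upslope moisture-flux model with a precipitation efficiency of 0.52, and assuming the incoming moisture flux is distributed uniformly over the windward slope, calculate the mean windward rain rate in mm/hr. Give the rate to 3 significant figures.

R ≈ 18.8 mm/hr

Incoming column moisture flux per unit ridge length: F = V × PW = 12 × 53.5 = 642 mm·m/s.
Spread over the 64 km slope with efficiency ε = 0.52: R = ε·F/W = 0.52 × 642 / 64000 m = 5.216e-03 mm/s.
R = 5.216e-03 × 3600 = 18.8 mm/hr.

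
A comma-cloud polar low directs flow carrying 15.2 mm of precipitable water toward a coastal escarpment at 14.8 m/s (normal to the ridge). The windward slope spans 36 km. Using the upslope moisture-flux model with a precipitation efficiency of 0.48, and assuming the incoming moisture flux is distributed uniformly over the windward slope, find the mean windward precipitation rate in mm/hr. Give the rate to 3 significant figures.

R ≈ 10.8 mm/hr

Incoming column moisture flux per unit ridge length: F = V × PW = 14.8 × 15.2 = 224.96 mm·m/s.
Spread over the 36 km slope with efficiency ε = 0.48: R = ε·F/W = 0.48 × 224.96 / 36000 m = 2.999e-03 mm/s.
R = 2.999e-03 × 3600 = 10.8 mm/hr.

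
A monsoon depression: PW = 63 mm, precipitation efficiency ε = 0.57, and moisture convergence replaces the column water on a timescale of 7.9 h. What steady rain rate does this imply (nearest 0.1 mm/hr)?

Each overturning extracts ε × PW = 0.57 × 63 = 35.91 mm.
Rate = ε·PW / τ = 35.91 / 7.9 h = 4.5 mm/hr.

R ≈ 4.5 mm/hr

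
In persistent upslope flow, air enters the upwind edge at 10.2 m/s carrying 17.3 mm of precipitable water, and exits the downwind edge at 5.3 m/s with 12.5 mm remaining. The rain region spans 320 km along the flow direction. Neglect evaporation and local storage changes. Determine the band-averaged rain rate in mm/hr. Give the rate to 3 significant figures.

R ≈ 1.24 mm/hr

Column moisture flux per unit crosswind length is F = V × PW.
Inflow: F_in = 10.2 × 17.3 = 176.46 mm·m/s
Outflow: F_out = 5.3 × 12.5 = 66.25 mm·m/s
Steady-state rate R = (F_in − F_out)/L = (176.46 − 66.25) / 320000 m = 3.444e-04 mm/s.
R = 3.444e-04 × 3600 = 1.24 mm/hr.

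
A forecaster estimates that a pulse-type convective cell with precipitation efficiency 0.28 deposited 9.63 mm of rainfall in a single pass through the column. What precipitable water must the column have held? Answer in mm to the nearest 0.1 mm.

PW = rainfall / ε = 9.63 / 0.28 = 34.4 mm.

PW ≈ 34.4 mm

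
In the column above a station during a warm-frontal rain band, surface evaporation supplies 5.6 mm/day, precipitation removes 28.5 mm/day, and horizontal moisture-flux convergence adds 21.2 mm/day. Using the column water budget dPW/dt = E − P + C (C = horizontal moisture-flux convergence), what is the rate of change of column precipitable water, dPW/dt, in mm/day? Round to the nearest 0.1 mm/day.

dPW/dt = E − P + C = 5.6 − 28.5 + (21.2) = -1.7 mm/day.

dPW/dt ≈ -1.7 mm/day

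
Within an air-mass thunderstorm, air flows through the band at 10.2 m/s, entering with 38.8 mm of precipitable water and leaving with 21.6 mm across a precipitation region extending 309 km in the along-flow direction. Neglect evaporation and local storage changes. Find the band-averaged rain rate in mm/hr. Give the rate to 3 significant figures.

R ≈ 2.04 mm/hr

Column moisture flux per unit crosswind length is F = V × PW.
Inflow: F_in = 10.2 × 38.8 = 395.76 mm·m/s
Outflow: F_out = 10.2 × 21.6 = 220.32 mm·m/s
Steady-state rate R = (F_in − F_out)/L = (395.76 − 220.32) / 309000 m = 5.678e-04 mm/s.
R = 5.678e-04 × 3600 = 2.04 mm/hr.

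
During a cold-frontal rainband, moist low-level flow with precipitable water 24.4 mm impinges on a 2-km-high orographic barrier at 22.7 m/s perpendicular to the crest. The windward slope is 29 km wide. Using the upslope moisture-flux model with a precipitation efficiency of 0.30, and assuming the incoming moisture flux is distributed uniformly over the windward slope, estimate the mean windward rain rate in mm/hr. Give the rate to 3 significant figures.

Incoming column moisture flux per unit ridge length: F = V × PW = 22.7 × 24.4 = 553.88 mm·m/s.
Spread over the 29 km slope with efficiency ε = 0.30: R = ε·F/W = 0.30 × 553.88 / 29000 m = 5.730e-03 mm/s.
R = 5.730e-03 × 3600 = 20.6 mm/hr.

R ≈ 20.6 mm/hr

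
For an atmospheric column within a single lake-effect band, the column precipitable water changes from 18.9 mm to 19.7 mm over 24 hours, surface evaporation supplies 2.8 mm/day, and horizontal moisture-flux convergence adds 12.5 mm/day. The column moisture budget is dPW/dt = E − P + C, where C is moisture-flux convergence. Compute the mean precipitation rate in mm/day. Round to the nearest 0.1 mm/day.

P ≈ 14.5 mm/day

dPW/dt = (19.7 − 18.9) mm / (24/24 day) = +0.800 mm/day.
P = E + C − dPW/dt = 2.8 + (12.5) − (+0.800) = 14.5 mm/day.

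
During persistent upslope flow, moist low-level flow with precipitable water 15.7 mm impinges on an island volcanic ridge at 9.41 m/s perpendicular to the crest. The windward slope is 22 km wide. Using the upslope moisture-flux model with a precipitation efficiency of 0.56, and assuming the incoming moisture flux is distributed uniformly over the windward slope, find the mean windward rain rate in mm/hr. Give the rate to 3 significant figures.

R ≈ 13.5 mm/hr

Incoming column moisture flux per unit ridge length: F = V × PW = 9.41 × 15.7 = 147.737 mm·m/s.
Spread over the 22 km slope with efficiency ε = 0.56: R = ε·F/W = 0.56 × 147.737 / 22000 m = 3.761e-03 mm/s.
R = 3.761e-03 × 3600 = 13.5 mm/hr.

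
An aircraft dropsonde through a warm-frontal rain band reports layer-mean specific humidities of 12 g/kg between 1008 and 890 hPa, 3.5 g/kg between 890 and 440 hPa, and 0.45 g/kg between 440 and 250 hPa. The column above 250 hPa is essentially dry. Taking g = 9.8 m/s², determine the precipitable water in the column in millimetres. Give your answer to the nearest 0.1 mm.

Precipitable water is the column-integrated vapour mass per unit area: PW = (1/g) Σ q̄ Δp, with q in kg/kg and Δp in Pa (1 kg/m² of water = 1 mm).
Layer 1008–890 hPa: Δp = 118 hPa = 11800 Pa, q̄ = 0.012 kg/kg → 0.012 × 11800 / 9.8 = 14.45 mm
Layer 890–440 hPa: Δp = 450 hPa = 45000 Pa, q̄ = 0.0035 kg/kg → 0.0035 × 45000 / 9.8 = 16.07 mm
Layer 440–250 hPa: Δp = 190 hPa = 19000 Pa, q̄ = 0.00045 kg/kg → 0.00045 × 19000 / 9.8 = 0.87 mm
PW = 14.45 + 16.07 + 0.87 = 31.39 ≈ 31.4 mm.

PW ≈ 31.4 mm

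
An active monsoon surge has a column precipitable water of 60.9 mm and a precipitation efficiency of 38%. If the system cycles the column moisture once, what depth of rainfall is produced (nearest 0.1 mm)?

rainfall ≈ 23.1 mm

Rainfall = ε × PW = 0.38 × 60.9 = 23.1 mm.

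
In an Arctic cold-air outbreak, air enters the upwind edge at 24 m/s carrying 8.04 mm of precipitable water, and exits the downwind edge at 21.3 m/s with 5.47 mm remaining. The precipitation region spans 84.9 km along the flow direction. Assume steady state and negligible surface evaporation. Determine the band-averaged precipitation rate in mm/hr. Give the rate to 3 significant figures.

R ≈ 3.24 mm/hr

Column moisture flux per unit crosswind length is F = V × PW.
Inflow: F_in = 24 × 8.04 = 192.96 mm·m/s
Outflow: F_out = 21.3 × 5.47 = 116.511 mm·m/s
Steady-state rate R = (F_in − F_out)/L = (192.96 − 116.511) / 84900 m = 9.005e-04 mm/s.
R = 9.005e-04 × 3600 = 3.24 mm/hr.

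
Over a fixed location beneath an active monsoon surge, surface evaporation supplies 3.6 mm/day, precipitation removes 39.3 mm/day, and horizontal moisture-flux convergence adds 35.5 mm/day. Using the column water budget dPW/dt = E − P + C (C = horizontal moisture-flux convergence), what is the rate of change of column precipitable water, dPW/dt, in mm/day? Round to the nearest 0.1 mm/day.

dPW/dt = E − P + C = 3.6 − 39.3 + (35.5) = -0.2 mm/day.

dPW/dt ≈ -0.2 mm/day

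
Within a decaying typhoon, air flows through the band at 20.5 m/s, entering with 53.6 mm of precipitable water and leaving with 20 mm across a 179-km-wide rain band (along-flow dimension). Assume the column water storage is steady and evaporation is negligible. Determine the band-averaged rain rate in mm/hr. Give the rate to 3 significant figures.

Column moisture flux per unit crosswind length is F = V × PW.
Inflow: F_in = 20.5 × 53.6 = 1098.8 mm·m/s
Outflow: F_out = 20.5 × 20 = 410 mm·m/s
Steady-state rate R = (F_in − F_out)/L = (1098.8 − 410) / 179000 m = 3.848e-03 mm/s.
R = 3.848e-03 × 3600 = 13.9 mm/hr.

R ≈ 13.9 mm/hr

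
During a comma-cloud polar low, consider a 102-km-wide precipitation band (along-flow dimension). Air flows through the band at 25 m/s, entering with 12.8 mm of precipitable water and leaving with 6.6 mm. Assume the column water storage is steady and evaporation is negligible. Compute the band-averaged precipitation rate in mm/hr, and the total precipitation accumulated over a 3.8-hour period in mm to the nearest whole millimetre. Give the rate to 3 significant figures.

Column moisture flux per unit crosswind length is F = V × PW.
Inflow: F_in = 25 × 12.8 = 320 mm·m/s
Outflow: F_out = 25 × 6.6 = 165 mm·m/s
Steady-state rate R = (F_in − F_out)/L = (320 − 165) / 102000 m = 1.520e-03 mm/s.
R = 1.520e-03 × 3600 = 5.47 mm/hr.
Over 3.8 h: total = 5.47 × 3.8 = 20.786 ≈ 21 mm.

R ≈ 5.47 mm/hr; total ≈ 21 mm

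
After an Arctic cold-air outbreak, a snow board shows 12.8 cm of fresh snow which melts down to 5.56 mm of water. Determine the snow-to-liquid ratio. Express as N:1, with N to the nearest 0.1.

ratio ≈ 23.0

Ratio = snow depth / SWE = 128 mm / 5.56 mm = 23.0, i.e. 23.0:1.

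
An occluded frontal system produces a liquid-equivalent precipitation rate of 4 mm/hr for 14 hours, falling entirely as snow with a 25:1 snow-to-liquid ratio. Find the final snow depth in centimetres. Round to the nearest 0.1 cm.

snow depth ≈ 140.0 cm

Liquid-equivalent depth = 4 × 14 = 56 mm.
Snow depth = 56 mm × 25 = 1400 mm = 140.0 cm.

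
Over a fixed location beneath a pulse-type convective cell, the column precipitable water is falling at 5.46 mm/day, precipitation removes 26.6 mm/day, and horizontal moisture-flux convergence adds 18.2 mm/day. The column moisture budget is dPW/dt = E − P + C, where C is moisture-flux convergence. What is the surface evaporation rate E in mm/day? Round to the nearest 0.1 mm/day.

dPW/dt = -5.46 mm/day.
E = dPW/dt + P − C = (-5.46) + 26.6 − (18.2) = 2.9 mm/day.

E ≈ 2.9 mm/day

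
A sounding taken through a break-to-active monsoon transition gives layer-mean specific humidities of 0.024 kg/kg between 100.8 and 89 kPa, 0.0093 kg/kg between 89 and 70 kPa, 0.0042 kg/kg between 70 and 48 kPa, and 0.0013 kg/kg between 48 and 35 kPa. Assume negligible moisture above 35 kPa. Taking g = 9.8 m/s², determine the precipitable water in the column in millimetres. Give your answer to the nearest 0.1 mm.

PW ≈ 58.1 mm

Precipitable water is the column-integrated vapour mass per unit area: PW = (1/g) Σ q̄ Δp, with q in kg/kg and Δp in Pa (1 kg/m² of water = 1 mm).
Layer 100.8–89 kPa: Δp = 118 hPa = 11800 Pa, q̄ = 0.024 kg/kg → 0.024 × 11800 / 9.8 = 28.90 mm
Layer 89–70 kPa: Δp = 190 hPa = 19000 Pa, q̄ = 0.0093 kg/kg → 0.0093 × 19000 / 9.8 = 18.03 mm
Layer 70–48 kPa: Δp = 220 hPa = 22000 Pa, q̄ = 0.0042 kg/kg → 0.0042 × 22000 / 9.8 = 9.43 mm
Layer 48–35 kPa: Δp = 130 hPa = 13000 Pa, q̄ = 0.0013 kg/kg → 0.0013 × 13000 / 9.8 = 1.72 mm
PW = 28.90 + 18.03 + 9.43 + 1.72 = 58.08 ≈ 58.1 mm.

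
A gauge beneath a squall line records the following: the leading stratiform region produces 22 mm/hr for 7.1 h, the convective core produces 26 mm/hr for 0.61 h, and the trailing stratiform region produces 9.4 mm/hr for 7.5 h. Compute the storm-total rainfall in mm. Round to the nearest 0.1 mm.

total ≈ 242.6 mm

Total = Σ Rᵢ Δtᵢ = 22 × 7.1 + 26 × 0.61 + 9.4 × 7.5
      = 156.2 + 15.86 + 70.5 = 242.6 mm.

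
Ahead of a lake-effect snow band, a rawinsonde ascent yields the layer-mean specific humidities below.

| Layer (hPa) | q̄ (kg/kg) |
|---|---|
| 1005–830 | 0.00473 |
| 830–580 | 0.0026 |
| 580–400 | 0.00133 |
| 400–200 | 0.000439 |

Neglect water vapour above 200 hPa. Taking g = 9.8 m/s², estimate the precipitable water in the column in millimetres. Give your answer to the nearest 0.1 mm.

PW ≈ 18.4 mm

Precipitable water is the column-integrated vapour mass per unit area: PW = (1/g) Σ q̄ Δp, with q in kg/kg and Δp in Pa (1 kg/m² of water = 1 mm).
Layer 1005–830 hPa: Δp = 175 hPa = 17500 Pa, q̄ = 0.00473 kg/kg → 0.00473 × 17500 / 9.8 = 8.45 mm
Layer 830–580 hPa: Δp = 250 hPa = 25000 Pa, q̄ = 0.0026 kg/kg → 0.0026 × 25000 / 9.8 = 6.63 mm
Layer 580–400 hPa: Δp = 180 hPa = 18000 Pa, q̄ = 0.00133 kg/kg → 0.00133 × 18000 / 9.8 = 2.44 mm
Layer 400–200 hPa: Δp = 200 hPa = 20000 Pa, q̄ = 0.000439 kg/kg → 0.000439 × 20000 / 9.8 = 0.90 mm
PW = 8.45 + 6.63 + 2.44 + 0.90 = 18.42 ≈ 18.4 mm.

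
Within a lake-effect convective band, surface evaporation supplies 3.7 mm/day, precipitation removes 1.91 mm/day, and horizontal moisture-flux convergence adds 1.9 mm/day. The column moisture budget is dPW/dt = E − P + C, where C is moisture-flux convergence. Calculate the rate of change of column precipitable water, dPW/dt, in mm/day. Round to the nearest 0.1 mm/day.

dPW/dt ≈ 3.7 mm/day

dPW/dt = E − P + C = 3.7 − 1.91 + (1.9) = 3.7 mm/day.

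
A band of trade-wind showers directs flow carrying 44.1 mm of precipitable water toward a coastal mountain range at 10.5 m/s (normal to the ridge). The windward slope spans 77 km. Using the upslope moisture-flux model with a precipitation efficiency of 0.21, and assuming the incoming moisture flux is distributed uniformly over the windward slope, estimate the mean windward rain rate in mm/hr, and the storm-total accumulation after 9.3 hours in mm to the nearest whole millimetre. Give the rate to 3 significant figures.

R ≈ 4.55 mm/hr; total ≈ 42 mm

Incoming column moisture flux per unit ridge length: F = V × PW = 10.5 × 44.1 = 463.05 mm·m/s.
Spread over the 77 km slope with efficiency ε = 0.21: R = ε·F/W = 0.21 × 463.05 / 77000 m = 1.263e-03 mm/s.
R = 1.263e-03 × 3600 = 4.55 mm/hr.
Over 9.3 h: total = 4.55 × 9.3 = 42.315 ≈ 42 mm.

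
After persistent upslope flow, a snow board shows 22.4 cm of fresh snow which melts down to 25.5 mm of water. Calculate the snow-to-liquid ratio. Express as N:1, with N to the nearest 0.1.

Ratio = snow depth / SWE = 224 mm / 25.5 mm = 8.8, i.e. 8.8:1.

ratio ≈ 8.8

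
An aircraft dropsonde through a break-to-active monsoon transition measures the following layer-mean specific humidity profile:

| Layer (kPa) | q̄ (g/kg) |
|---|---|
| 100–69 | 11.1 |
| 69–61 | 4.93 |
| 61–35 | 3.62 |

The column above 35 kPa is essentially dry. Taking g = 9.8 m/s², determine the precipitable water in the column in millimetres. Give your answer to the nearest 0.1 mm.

PW ≈ 48.7 mm

Precipitable water is the column-integrated vapour mass per unit area: PW = (1/g) Σ q̄ Δp, with q in kg/kg and Δp in Pa (1 kg/m² of water = 1 mm).
Layer 100–69 kPa: Δp = 310 hPa = 31000 Pa, q̄ = 0.0111 kg/kg → 0.0111 × 31000 / 9.8 = 35.11 mm
Layer 69–61 kPa: Δp = 80 hPa = 8000 Pa, q̄ = 0.00493 kg/kg → 0.00493 × 8000 / 9.8 = 4.02 mm
Layer 61–35 kPa: Δp = 260 hPa = 26000 Pa, q̄ = 0.00362 kg/kg → 0.00362 × 26000 / 9.8 = 9.60 mm
PW = 35.11 + 4.02 + 9.60 = 48.73 ≈ 48.7 mm.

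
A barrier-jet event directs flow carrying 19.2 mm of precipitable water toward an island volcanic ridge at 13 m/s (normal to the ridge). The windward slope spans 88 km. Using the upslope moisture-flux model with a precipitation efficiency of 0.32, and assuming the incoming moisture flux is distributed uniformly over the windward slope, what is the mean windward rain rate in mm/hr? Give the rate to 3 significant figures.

R ≈ 3.27 mm/hr

Incoming column moisture flux per unit ridge length: F = V × PW = 13 × 19.2 = 249.6 mm·m/s.
Spread over the 88 km slope with efficiency ε = 0.32: R = ε·F/W = 0.32 × 249.6 / 88000 m = 9.076e-04 mm/s.
R = 9.076e-04 × 3600 = 3.27 mm/hr.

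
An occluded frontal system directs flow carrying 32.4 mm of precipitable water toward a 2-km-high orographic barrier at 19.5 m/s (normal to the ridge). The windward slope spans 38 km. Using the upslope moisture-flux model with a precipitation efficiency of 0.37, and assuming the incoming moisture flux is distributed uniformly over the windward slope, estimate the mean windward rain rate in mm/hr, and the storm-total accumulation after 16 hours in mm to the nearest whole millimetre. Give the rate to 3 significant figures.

Incoming column moisture flux per unit ridge length: F = V × PW = 19.5 × 32.4 = 631.8 mm·m/s.
Spread over the 38 km slope with efficiency ε = 0.37: R = ε·F/W = 0.37 × 631.8 / 38000 m = 6.152e-03 mm/s.
R = 6.152e-03 × 3600 = 22.1 mm/hr.
Over 16 h: total = 22.1 × 16 = 353.6 ≈ 354 mm.

R ≈ 22.1 mm/hr; total ≈ 354 mm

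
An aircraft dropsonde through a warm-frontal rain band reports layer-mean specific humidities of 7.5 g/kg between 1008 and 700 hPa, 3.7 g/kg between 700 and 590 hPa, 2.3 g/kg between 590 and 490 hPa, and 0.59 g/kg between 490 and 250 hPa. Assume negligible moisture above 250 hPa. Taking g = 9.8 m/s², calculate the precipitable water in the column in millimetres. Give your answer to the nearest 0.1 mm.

PW ≈ 31.5 mm

Precipitable water is the column-integrated vapour mass per unit area: PW = (1/g) Σ q̄ Δp, with q in kg/kg and Δp in Pa (1 kg/m² of water = 1 mm).
Layer 1008–700 hPa: Δp = 308 hPa = 30800 Pa, q̄ = 0.0075 kg/kg → 0.0075 × 30800 / 9.8 = 23.57 mm
Layer 700–590 hPa: Δp = 110 hPa = 11000 Pa, q̄ = 0.0037 kg/kg → 0.0037 × 11000 / 9.8 = 4.15 mm
Layer 590–490 hPa: Δp = 100 hPa = 10000 Pa, q̄ = 0.0023 kg/kg → 0.0023 × 10000 / 9.8 = 2.35 mm
Layer 490–250 hPa: Δp = 240 hPa = 24000 Pa, q̄ = 0.00059 kg/kg → 0.00059 × 24000 / 9.8 = 1.44 mm
PW = 23.57 + 4.15 + 2.35 + 1.44 = 31.51 ≈ 31.5 mm.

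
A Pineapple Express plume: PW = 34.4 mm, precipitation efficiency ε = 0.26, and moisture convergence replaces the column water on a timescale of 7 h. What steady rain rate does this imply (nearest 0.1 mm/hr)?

Each overturning extracts ε × PW = 0.26 × 34.4 = 8.944 mm.
Rate = ε·PW / τ = 8.944 / 7 h = 1.3 mm/hr.

R ≈ 1.3 mm/hr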